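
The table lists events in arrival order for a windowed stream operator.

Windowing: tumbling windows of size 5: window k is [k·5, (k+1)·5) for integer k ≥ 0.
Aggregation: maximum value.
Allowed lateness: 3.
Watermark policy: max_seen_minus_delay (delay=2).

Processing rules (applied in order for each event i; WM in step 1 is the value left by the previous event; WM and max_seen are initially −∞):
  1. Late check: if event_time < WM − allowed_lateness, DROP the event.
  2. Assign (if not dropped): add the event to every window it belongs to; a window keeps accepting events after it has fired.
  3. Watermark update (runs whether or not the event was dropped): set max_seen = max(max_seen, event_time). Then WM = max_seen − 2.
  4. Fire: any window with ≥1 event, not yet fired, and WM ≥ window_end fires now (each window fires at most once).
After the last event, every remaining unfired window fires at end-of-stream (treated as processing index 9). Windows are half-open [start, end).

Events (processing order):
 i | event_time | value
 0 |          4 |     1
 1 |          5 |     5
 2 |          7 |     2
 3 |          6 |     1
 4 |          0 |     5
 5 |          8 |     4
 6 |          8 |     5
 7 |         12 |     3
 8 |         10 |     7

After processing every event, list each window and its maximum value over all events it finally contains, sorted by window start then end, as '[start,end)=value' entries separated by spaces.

i=0 t=4 v=1: → [0,5); WM=2
i=1 t=5 v=5: → [5,10); WM=3
i=2 t=7 v=2: → [5,10); WM=5; [0,5) fires=1
i=3 t=6 v=1: → [5,10); WM=5
i=4 t=0 v=5: DROP (t<5-3); WM=5
i=5 t=8 v=4: → [5,10); WM=6
i=6 t=8 v=5: → [5,10); WM=6
i=7 t=12 v=3: → [10,15); WM=10; [5,10) fires=5
i=8 t=10 v=7: → [10,15); WM=10

[0,5)=1 [5,10)=5 [10,15)=7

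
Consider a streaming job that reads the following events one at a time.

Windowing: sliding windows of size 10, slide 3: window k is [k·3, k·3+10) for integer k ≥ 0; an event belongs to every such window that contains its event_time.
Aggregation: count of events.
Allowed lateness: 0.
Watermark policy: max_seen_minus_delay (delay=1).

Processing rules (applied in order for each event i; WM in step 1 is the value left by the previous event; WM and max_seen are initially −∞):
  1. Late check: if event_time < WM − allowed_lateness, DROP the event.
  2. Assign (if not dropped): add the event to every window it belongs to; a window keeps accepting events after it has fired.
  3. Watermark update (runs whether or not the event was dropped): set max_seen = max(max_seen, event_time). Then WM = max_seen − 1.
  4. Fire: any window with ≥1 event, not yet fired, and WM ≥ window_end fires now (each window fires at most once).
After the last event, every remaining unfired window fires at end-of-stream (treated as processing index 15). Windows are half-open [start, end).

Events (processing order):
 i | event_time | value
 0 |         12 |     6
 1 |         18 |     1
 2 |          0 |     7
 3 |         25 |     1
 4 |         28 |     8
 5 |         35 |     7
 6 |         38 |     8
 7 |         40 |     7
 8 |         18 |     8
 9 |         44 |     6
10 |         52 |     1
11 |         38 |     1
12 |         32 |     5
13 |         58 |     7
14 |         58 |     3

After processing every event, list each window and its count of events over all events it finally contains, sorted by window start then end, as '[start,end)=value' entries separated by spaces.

[3,13)=1 [6,16)=1 [9,19)=2 [12,22)=2 [15,25)=1 [18,28)=2 [21,31)=2 [24,34)=2 [27,37)=2 [30,40)=2 [33,43)=3 [36,46)=3 [39,49)=2 [42,52)=1 [45,55)=1 [48,58)=1 [51,61)=3 [54,64)=2 [57,67)=2

i=0 t=12 v=6: → [12,22),[9,19),[6,16),[3,13); WM=11
i=1 t=18 v=1: → [18,28),[15,25),[12,22),[9,19); WM=17; [3,13) fires=1 [6,16) fires=1
i=2 t=0 v=7: DROP (t<17-0); WM=17
i=3 t=25 v=1: → [24,34),[21,31),[18,28); WM=24; [9,19) fires=2 [12,22) fires=2
i=4 t=28 v=8: → [27,37),[24,34),[21,31); WM=27; [15,25) fires=1
i=5 t=35 v=7: → [33,43),[30,40),[27,37); WM=34; [18,28) fires=2 [21,31) fires=2 [24,34) fires=2
i=6 t=38 v=8: → [36,46),[33,43),[30,40); WM=37; [27,37) fires=2
i=7 t=40 v=7: → [39,49),[36,46),[33,43); WM=39
i=8 t=18 v=8: DROP (t<39-0); WM=39
i=9 t=44 v=6: → [42,52),[39,49),[36,46); WM=43; [30,40) fires=2 [33,43) fires=3
i=10 t=52 v=1: → [51,61),[48,58),[45,55); WM=51; [36,46) fires=3 [39,49) fires=2
i=11 t=38 v=1: DROP (t<51-0); WM=51
i=12 t=32 v=5: DROP (t<51-0); WM=51
i=13 t=58 v=7: → [57,67),[54,64),[51,61); WM=57; [42,52) fires=1 [45,55) fires=1
i=14 t=58 v=3: → [57,67),[54,64),[51,61); WM=57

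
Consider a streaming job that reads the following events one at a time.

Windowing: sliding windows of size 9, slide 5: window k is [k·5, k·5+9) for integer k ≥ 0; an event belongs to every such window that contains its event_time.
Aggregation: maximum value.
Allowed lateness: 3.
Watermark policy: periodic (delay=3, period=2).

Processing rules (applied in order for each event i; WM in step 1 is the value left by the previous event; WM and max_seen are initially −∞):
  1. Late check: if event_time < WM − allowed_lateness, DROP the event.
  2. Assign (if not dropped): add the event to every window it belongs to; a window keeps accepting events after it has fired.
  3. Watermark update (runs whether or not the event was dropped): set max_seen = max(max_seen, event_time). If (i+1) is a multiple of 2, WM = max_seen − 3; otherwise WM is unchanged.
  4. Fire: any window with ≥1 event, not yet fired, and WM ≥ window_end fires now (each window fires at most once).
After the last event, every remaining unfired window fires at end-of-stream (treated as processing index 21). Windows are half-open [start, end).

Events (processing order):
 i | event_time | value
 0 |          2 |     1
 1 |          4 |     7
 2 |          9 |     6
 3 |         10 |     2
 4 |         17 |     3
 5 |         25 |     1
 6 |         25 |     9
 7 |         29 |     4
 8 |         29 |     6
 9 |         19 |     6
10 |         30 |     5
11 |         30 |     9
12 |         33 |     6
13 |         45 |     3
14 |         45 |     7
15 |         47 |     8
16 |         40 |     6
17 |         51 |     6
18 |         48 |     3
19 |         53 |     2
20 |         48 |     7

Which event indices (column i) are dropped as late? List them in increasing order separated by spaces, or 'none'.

i=0 t=2 v=1: → [0,9); WM=−∞
i=1 t=4 v=7: → [0,9); WM=1
i=2 t=9 v=6: → [5,14); WM=1
i=3 t=10 v=2: → [10,19),[5,14); WM=7
i=4 t=17 v=3: → [15,24),[10,19); WM=7
i=5 t=25 v=1: → [25,34),[20,29); WM=22; [0,9) fires=7 [5,14) fires=6 [10,19) fires=3
i=6 t=25 v=9: → [25,34),[20,29); WM=22
i=7 t=29 v=4: → [25,34); WM=26; [15,24) fires=3
i=8 t=29 v=6: → [25,34); WM=26
i=9 t=19 v=6: DROP (t<26-3); WM=26
i=10 t=30 v=5: → [30,39),[25,34); WM=26
i=11 t=30 v=9: → [30,39),[25,34); WM=27
i=12 t=33 v=6: → [30,39),[25,34); WM=27
i=13 t=45 v=3: → [45,54),[40,49); WM=42; [20,29) fires=9 [25,34) fires=9 [30,39) fires=9
i=14 t=45 v=7: → [45,54),[40,49); WM=42
i=15 t=47 v=8: → [45,54),[40,49); WM=44
i=16 t=40 v=6: DROP (t<44-3); WM=44
i=17 t=51 v=6: → [50,59),[45,54); WM=48
i=18 t=48 v=3: → [45,54),[40,49); WM=48
i=19 t=53 v=2: → [50,59),[45,54); WM=50; [40,49) fires=8
i=20 t=48 v=7: → [45,54),[40,49); WM=50

9 16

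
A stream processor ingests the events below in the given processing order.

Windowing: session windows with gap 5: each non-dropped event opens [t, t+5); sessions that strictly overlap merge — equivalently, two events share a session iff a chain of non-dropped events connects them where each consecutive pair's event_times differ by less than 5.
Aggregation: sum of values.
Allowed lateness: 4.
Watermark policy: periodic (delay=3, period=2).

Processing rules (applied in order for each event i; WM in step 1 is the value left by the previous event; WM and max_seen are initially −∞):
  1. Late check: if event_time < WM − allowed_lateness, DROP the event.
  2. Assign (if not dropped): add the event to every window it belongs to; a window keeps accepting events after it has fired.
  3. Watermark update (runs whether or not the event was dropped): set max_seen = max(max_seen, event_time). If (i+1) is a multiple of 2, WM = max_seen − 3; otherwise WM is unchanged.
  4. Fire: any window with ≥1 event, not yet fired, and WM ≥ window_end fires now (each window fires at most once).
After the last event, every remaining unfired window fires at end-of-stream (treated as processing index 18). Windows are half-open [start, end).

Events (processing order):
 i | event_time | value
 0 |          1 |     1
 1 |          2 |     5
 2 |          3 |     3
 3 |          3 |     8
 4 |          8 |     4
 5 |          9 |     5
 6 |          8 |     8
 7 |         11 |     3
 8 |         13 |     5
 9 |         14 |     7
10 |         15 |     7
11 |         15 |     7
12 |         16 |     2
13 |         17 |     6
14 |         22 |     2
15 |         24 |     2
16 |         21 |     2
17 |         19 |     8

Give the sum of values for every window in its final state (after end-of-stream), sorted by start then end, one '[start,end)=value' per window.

i=0 t=1 v=1: → [1,6); WM=−∞
i=1 t=2 v=5: → [1,7); WM=-1
i=2 t=3 v=3: → [1,8); WM=-1
i=3 t=3 v=8: → [1,8); WM=0
i=4 t=8 v=4: → [8,13); WM=0
i=5 t=9 v=5: → [8,14); WM=6
i=6 t=8 v=8: → [8,14); WM=6
i=7 t=11 v=3: → [8,16); WM=8
i=8 t=13 v=5: → [8,18); WM=8
i=9 t=14 v=7: → [8,19); WM=11
i=10 t=15 v=7: → [8,20); WM=11
i=11 t=15 v=7: → [8,20); WM=12
i=12 t=16 v=2: → [8,21); WM=12
i=13 t=17 v=6: → [8,22); WM=14
i=14 t=22 v=2: → [22,27); WM=14
i=15 t=24 v=2: → [22,29); WM=21
i=16 t=21 v=2: → [8,29); WM=21
i=17 t=19 v=8: → [8,29); WM=21

[1,8)=17 [8,29)=68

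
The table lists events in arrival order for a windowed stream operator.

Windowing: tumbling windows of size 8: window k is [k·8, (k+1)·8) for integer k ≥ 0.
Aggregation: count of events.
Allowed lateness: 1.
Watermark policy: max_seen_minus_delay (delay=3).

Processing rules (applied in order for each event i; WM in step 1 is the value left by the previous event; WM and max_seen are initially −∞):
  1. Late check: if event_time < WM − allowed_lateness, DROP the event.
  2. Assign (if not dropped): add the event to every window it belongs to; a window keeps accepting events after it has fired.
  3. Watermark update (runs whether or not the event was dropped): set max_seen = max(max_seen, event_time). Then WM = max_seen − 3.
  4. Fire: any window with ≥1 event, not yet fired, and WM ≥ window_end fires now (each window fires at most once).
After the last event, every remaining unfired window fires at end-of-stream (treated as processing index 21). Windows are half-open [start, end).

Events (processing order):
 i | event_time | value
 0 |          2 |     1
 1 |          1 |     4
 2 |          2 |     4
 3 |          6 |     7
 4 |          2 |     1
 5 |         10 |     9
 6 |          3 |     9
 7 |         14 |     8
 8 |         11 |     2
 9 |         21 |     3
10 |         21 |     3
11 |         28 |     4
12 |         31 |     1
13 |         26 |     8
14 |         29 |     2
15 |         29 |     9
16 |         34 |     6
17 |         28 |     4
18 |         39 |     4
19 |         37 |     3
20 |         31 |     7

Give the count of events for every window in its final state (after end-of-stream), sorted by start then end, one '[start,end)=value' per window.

i=0 t=2 v=1: → [0,8); WM=-1
i=1 t=1 v=4: → [0,8); WM=-1
i=2 t=2 v=4: → [0,8); WM=-1
i=3 t=6 v=7: → [0,8); WM=3
i=4 t=2 v=1: → [0,8); WM=3
i=5 t=10 v=9: → [8,16); WM=7
i=6 t=3 v=9: DROP (t<7-1); WM=7
i=7 t=14 v=8: → [8,16); WM=11; [0,8) fires=5
i=8 t=11 v=2: → [8,16); WM=11
i=9 t=21 v=3: → [16,24); WM=18; [8,16) fires=3
i=10 t=21 v=3: → [16,24); WM=18
i=11 t=28 v=4: → [24,32); WM=25; [16,24) fires=2
i=12 t=31 v=1: → [24,32); WM=28
i=13 t=26 v=8: DROP (t<28-1); WM=28
i=14 t=29 v=2: → [24,32); WM=28
i=15 t=29 v=9: → [24,32); WM=28
i=16 t=34 v=6: → [32,40); WM=31
i=17 t=28 v=4: DROP (t<31-1); WM=31
i=18 t=39 v=4: → [32,40); WM=36; [24,32) fires=4
i=19 t=37 v=3: → [32,40); WM=36
i=20 t=31 v=7: DROP (t<36-1); WM=36

[0,8)=5 [8,16)=3 [16,24)=2 [24,32)=4 [32,40)=3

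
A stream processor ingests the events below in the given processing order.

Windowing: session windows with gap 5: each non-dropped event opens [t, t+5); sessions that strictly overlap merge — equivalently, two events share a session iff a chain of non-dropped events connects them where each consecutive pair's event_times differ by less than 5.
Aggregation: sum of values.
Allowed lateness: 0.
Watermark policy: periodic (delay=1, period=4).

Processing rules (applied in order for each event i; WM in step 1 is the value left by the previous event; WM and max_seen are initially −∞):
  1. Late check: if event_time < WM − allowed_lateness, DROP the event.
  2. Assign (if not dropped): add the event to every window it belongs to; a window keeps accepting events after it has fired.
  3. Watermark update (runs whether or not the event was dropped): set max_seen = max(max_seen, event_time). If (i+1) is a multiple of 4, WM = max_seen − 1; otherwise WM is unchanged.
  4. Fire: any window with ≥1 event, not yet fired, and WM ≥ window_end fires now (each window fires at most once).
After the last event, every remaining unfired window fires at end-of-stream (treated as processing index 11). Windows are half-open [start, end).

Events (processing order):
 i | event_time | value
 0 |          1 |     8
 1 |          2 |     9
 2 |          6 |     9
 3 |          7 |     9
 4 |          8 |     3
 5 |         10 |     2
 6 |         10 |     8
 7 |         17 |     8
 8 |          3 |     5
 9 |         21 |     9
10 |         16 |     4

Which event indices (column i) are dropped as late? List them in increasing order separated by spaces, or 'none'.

8

i=0 t=1 v=8: → [1,6); WM=−∞
i=1 t=2 v=9: → [1,7); WM=−∞
i=2 t=6 v=9: → [1,11); WM=−∞
i=3 t=7 v=9: → [1,12); WM=6
i=4 t=8 v=3: → [1,13); WM=6
i=5 t=10 v=2: → [1,15); WM=6
i=6 t=10 v=8: → [1,15); WM=6
i=7 t=17 v=8: → [17,22); WM=16
i=8 t=3 v=5: DROP (t<16-0); WM=16
i=9 t=21 v=9: → [17,26); WM=16
i=10 t=16 v=4: → [16,26); WM=16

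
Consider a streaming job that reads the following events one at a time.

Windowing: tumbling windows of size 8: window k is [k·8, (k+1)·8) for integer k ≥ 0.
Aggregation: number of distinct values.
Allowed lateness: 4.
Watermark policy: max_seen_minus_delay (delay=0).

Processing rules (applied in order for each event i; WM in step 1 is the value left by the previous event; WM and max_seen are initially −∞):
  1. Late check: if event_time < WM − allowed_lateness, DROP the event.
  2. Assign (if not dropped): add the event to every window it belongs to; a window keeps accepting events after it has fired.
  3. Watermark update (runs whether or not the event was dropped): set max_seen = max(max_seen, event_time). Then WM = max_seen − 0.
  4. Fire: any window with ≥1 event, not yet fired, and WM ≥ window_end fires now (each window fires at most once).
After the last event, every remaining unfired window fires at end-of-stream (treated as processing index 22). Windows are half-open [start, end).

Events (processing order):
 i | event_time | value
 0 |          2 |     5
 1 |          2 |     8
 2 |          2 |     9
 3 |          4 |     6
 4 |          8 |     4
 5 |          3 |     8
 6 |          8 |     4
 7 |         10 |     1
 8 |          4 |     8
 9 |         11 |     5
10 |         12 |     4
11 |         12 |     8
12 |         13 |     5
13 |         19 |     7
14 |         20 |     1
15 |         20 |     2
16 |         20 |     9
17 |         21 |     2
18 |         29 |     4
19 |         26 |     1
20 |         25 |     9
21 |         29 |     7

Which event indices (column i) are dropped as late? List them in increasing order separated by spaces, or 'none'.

i=0 t=2 v=5: → [0,8); WM=2
i=1 t=2 v=8: → [0,8); WM=2
i=2 t=2 v=9: → [0,8); WM=2
i=3 t=4 v=6: → [0,8); WM=4
i=4 t=8 v=4: → [8,16); WM=8; [0,8) fires=4
i=5 t=3 v=8: DROP (t<8-4); WM=8
i=6 t=8 v=4: → [8,16); WM=8
i=7 t=10 v=1: → [8,16); WM=10
i=8 t=4 v=8: DROP (t<10-4); WM=10
i=9 t=11 v=5: → [8,16); WM=11
i=10 t=12 v=4: → [8,16); WM=12
i=11 t=12 v=8: → [8,16); WM=12
i=12 t=13 v=5: → [8,16); WM=13
i=13 t=19 v=7: → [16,24); WM=19; [8,16) fires=4
i=14 t=20 v=1: → [16,24); WM=20
i=15 t=20 v=2: → [16,24); WM=20
i=16 t=20 v=9: → [16,24); WM=20
i=17 t=21 v=2: → [16,24); WM=21
i=18 t=29 v=4: → [24,32); WM=29; [16,24) fires=4
i=19 t=26 v=1: → [24,32); WM=29
i=20 t=25 v=9: → [24,32); WM=29
i=21 t=29 v=7: → [24,32); WM=29

5 8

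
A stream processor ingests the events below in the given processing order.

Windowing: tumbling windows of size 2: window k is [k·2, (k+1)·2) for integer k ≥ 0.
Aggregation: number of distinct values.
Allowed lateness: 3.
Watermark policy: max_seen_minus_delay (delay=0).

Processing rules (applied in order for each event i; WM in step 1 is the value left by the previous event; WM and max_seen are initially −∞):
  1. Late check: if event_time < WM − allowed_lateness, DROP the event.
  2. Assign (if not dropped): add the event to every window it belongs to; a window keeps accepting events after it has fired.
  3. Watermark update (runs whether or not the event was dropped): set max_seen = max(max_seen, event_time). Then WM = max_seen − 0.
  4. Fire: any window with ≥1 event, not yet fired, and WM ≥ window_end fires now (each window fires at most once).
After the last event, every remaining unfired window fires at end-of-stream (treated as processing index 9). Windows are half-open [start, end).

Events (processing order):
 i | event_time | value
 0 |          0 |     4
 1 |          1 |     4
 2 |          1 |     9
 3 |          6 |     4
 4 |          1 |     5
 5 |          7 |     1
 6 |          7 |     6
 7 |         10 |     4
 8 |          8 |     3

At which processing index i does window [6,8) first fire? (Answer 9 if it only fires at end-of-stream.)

i=0 t=0 v=4: → [0,2); WM=0
i=1 t=1 v=4: → [0,2); WM=1
i=2 t=1 v=9: → [0,2); WM=1
i=3 t=6 v=4: → [6,8); WM=6; [0,2) fires=2
i=4 t=1 v=5: DROP (t<6-3); WM=6
i=5 t=7 v=1: → [6,8); WM=7
i=6 t=7 v=6: → [6,8); WM=7
i=7 t=10 v=4: → [10,12); WM=10; [6,8) fires=3
i=8 t=8 v=3: → [8,10); WM=10; [8,10) fires=1

7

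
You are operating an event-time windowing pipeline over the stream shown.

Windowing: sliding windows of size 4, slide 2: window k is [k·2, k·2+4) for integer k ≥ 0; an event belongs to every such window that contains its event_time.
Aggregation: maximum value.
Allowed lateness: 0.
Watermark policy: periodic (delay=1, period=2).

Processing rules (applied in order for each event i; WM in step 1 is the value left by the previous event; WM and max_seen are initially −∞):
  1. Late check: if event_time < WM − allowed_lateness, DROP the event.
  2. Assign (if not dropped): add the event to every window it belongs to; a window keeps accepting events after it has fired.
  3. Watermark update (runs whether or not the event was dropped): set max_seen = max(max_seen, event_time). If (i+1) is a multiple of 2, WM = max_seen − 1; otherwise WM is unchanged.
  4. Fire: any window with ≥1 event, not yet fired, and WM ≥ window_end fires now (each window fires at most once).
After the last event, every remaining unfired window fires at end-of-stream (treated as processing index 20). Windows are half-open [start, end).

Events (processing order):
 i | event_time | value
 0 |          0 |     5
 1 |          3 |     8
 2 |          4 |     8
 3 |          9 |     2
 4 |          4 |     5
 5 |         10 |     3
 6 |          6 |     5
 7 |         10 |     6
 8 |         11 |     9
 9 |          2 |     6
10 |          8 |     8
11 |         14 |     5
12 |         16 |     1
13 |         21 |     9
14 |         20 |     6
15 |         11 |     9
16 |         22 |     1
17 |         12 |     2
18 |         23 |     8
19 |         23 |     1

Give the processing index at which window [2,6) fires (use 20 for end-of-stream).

3

i=0 t=0 v=5: → [0,4); WM=−∞
i=1 t=3 v=8: → [2,6),[0,4); WM=2
i=2 t=4 v=8: → [4,8),[2,6); WM=2
i=3 t=9 v=2: → [8,12),[6,10); WM=8; [0,4) fires=8 [2,6) fires=8 [4,8) fires=8
i=4 t=4 v=5: DROP (t<8-0); WM=8
i=5 t=10 v=3: → [10,14),[8,12); WM=9
i=6 t=6 v=5: DROP (t<9-0); WM=9
i=7 t=10 v=6: → [10,14),[8,12); WM=9
i=8 t=11 v=9: → [10,14),[8,12); WM=9
i=9 t=2 v=6: DROP (t<9-0); WM=10; [6,10) fires=2
i=10 t=8 v=8: DROP (t<10-0); WM=10
i=11 t=14 v=5: → [14,18),[12,16); WM=13; [8,12) fires=9
i=12 t=16 v=1: → [16,20),[14,18); WM=13
i=13 t=21 v=9: → [20,24),[18,22); WM=20; [10,14) fires=9 [12,16) fires=5 [14,18) fires=5 [16,20) fires=1
i=14 t=20 v=6: → [20,24),[18,22); WM=20
i=15 t=11 v=9: DROP (t<20-0); WM=20
i=16 t=22 v=1: → [22,26),[20,24); WM=20
i=17 t=12 v=2: DROP (t<20-0); WM=21
i=18 t=23 v=8: → [22,26),[20,24); WM=21
i=19 t=23 v=1: → [22,26),[20,24); WM=22; [18,22) fires=9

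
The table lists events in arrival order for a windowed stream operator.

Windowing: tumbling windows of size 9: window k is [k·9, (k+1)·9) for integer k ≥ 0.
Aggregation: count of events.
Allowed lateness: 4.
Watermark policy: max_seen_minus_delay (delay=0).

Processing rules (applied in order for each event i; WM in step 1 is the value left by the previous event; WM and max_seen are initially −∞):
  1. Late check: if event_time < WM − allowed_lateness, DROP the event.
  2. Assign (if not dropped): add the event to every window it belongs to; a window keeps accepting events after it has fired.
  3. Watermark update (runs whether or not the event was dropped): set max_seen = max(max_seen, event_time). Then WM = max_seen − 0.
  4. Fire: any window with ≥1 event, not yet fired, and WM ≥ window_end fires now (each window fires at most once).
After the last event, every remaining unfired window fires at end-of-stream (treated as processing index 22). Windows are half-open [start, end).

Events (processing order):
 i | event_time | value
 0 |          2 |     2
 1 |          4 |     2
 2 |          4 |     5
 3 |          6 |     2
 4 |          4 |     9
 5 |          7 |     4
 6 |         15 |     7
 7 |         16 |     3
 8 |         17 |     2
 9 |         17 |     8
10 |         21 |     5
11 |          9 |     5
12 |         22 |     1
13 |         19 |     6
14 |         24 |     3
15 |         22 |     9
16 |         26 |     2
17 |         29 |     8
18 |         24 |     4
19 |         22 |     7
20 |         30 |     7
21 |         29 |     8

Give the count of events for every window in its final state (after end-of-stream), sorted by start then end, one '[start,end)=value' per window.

[0,9)=6 [9,18)=4 [18,27)=6 [27,36)=3

i=0 t=2 v=2: → [0,9); WM=2
i=1 t=4 v=2: → [0,9); WM=4
i=2 t=4 v=5: → [0,9); WM=4
i=3 t=6 v=2: → [0,9); WM=6
i=4 t=4 v=9: → [0,9); WM=6
i=5 t=7 v=4: → [0,9); WM=7
i=6 t=15 v=7: → [9,18); WM=15; [0,9) fires=6
i=7 t=16 v=3: → [9,18); WM=16
i=8 t=17 v=2: → [9,18); WM=17
i=9 t=17 v=8: → [9,18); WM=17
i=10 t=21 v=5: → [18,27); WM=21; [9,18) fires=4
i=11 t=9 v=5: DROP (t<21-4); WM=21
i=12 t=22 v=1: → [18,27); WM=22
i=13 t=19 v=6: → [18,27); WM=22
i=14 t=24 v=3: → [18,27); WM=24
i=15 t=22 v=9: → [18,27); WM=24
i=16 t=26 v=2: → [18,27); WM=26
i=17 t=29 v=8: → [27,36); WM=29; [18,27) fires=6
i=18 t=24 v=4: DROP (t<29-4); WM=29
i=19 t=22 v=7: DROP (t<29-4); WM=29
i=20 t=30 v=7: → [27,36); WM=30
i=21 t=29 v=8: → [27,36); WM=30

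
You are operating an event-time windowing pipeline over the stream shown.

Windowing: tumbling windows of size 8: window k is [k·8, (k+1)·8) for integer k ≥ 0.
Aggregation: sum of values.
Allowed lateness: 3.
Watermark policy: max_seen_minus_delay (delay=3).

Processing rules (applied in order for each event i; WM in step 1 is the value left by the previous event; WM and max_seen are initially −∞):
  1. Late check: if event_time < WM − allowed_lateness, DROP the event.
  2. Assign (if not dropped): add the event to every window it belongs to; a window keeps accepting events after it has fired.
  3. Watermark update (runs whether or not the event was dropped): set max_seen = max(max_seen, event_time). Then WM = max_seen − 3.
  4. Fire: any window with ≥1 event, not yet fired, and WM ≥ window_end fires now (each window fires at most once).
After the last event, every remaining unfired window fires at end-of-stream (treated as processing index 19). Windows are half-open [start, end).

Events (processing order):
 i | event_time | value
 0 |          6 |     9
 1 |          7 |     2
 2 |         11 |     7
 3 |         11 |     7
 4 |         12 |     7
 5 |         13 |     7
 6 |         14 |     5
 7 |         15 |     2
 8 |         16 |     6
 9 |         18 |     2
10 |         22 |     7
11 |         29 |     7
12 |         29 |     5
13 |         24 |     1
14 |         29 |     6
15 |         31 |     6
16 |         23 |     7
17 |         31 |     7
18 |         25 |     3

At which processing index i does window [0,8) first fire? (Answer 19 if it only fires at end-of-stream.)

i=0 t=6 v=9: → [0,8); WM=3
i=1 t=7 v=2: → [0,8); WM=4
i=2 t=11 v=7: → [8,16); WM=8; [0,8) fires=11
i=3 t=11 v=7: → [8,16); WM=8
i=4 t=12 v=7: → [8,16); WM=9
i=5 t=13 v=7: → [8,16); WM=10
i=6 t=14 v=5: → [8,16); WM=11
i=7 t=15 v=2: → [8,16); WM=12
i=8 t=16 v=6: → [16,24); WM=13
i=9 t=18 v=2: → [16,24); WM=15
i=10 t=22 v=7: → [16,24); WM=19; [8,16) fires=35
i=11 t=29 v=7: → [24,32); WM=26; [16,24) fires=15
i=12 t=29 v=5: → [24,32); WM=26
i=13 t=24 v=1: → [24,32); WM=26
i=14 t=29 v=6: → [24,32); WM=26
i=15 t=31 v=6: → [24,32); WM=28
i=16 t=23 v=7: DROP (t<28-3); WM=28
i=17 t=31 v=7: → [24,32); WM=28
i=18 t=25 v=3: → [24,32); WM=28

2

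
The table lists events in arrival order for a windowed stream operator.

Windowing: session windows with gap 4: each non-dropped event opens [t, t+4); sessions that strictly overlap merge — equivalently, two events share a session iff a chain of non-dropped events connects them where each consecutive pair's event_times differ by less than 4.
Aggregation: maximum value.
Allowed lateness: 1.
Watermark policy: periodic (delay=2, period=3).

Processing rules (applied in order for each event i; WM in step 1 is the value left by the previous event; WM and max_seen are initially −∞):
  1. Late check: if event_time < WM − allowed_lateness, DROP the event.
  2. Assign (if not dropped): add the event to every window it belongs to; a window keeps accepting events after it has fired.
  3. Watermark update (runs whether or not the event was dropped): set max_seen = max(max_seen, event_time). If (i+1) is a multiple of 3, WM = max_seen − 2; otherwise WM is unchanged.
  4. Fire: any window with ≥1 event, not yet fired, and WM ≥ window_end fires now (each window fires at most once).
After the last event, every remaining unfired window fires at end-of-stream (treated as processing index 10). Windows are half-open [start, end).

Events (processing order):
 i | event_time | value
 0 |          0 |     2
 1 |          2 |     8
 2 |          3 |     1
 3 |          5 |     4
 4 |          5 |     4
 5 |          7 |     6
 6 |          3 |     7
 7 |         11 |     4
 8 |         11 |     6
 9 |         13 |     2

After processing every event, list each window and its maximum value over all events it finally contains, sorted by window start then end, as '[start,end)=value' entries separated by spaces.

i=0 t=0 v=2: → [0,4); WM=−∞
i=1 t=2 v=8: → [0,6); WM=−∞
i=2 t=3 v=1: → [0,7); WM=1
i=3 t=5 v=4: → [0,9); WM=1
i=4 t=5 v=4: → [0,9); WM=1
i=5 t=7 v=6: → [0,11); WM=5
i=6 t=3 v=7: DROP (t<5-1); WM=5
i=7 t=11 v=4: → [11,15); WM=5
i=8 t=11 v=6: → [11,15); WM=9
i=9 t=13 v=2: → [11,17); WM=9

[0,11)=8 [11,17)=6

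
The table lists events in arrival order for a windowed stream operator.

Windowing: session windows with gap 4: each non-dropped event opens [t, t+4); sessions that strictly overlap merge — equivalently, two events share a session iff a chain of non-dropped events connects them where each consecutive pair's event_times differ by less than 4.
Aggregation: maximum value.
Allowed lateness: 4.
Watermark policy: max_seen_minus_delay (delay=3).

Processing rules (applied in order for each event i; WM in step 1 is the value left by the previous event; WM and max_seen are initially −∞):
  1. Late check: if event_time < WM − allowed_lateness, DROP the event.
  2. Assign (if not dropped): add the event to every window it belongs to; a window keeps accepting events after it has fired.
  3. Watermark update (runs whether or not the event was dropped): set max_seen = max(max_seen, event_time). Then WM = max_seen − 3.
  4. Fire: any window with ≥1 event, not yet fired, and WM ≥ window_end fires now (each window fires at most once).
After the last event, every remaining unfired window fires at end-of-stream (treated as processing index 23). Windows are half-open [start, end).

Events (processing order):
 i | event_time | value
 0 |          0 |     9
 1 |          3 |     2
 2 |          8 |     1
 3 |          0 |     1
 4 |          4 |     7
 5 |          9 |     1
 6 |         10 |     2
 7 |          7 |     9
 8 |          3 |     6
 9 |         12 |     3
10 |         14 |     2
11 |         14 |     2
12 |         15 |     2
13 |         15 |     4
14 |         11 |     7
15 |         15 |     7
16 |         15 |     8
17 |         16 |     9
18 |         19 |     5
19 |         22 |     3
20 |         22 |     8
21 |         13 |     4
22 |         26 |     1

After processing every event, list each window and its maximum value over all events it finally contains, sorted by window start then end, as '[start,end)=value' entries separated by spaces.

i=0 t=0 v=9: → [0,4); WM=-3
i=1 t=3 v=2: → [0,7); WM=0
i=2 t=8 v=1: → [8,12); WM=5
i=3 t=0 v=1: DROP (t<5-4); WM=5
i=4 t=4 v=7: → [0,8); WM=5
i=5 t=9 v=1: → [8,13); WM=6
i=6 t=10 v=2: → [8,14); WM=7
i=7 t=7 v=9: → [0,14); WM=7
i=8 t=3 v=6: → [0,14); WM=7
i=9 t=12 v=3: → [0,16); WM=9
i=10 t=14 v=2: → [0,18); WM=11
i=11 t=14 v=2: → [0,18); WM=11
i=12 t=15 v=2: → [0,19); WM=12
i=13 t=15 v=4: → [0,19); WM=12
i=14 t=11 v=7: → [0,19); WM=12
i=15 t=15 v=7: → [0,19); WM=12
i=16 t=15 v=8: → [0,19); WM=12
i=17 t=16 v=9: → [0,20); WM=13
i=18 t=19 v=5: → [0,23); WM=16
i=19 t=22 v=3: → [0,26); WM=19
i=20 t=22 v=8: → [0,26); WM=19
i=21 t=13 v=4: DROP (t<19-4); WM=19
i=22 t=26 v=1: → [26,30); WM=23

[0,26)=9 [26,30)=1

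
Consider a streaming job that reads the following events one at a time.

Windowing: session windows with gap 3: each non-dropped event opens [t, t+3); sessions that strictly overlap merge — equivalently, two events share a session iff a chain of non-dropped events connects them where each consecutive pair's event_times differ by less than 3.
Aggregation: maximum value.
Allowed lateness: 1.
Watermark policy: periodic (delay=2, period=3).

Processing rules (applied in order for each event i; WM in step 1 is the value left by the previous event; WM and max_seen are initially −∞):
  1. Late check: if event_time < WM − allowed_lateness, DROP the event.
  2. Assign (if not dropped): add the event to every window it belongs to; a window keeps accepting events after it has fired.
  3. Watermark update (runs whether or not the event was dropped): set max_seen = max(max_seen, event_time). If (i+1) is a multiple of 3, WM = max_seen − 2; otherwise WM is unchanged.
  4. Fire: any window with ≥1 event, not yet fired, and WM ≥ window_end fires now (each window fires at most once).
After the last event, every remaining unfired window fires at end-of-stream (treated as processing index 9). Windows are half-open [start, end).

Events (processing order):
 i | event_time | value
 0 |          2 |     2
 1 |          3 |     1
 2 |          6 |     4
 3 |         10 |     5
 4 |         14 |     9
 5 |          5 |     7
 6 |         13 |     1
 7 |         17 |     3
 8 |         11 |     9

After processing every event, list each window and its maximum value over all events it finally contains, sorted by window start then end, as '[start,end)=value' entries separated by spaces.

i=0 t=2 v=2: → [2,5); WM=−∞
i=1 t=3 v=1: → [2,6); WM=−∞
i=2 t=6 v=4: → [6,9); WM=4
i=3 t=10 v=5: → [10,13); WM=4
i=4 t=14 v=9: → [14,17); WM=4
i=5 t=5 v=7: → [2,9); WM=12
i=6 t=13 v=1: → [13,17); WM=12
i=7 t=17 v=3: → [17,20); WM=12
i=8 t=11 v=9: → [10,17); WM=15

[2,9)=7 [10,17)=9 [17,20)=3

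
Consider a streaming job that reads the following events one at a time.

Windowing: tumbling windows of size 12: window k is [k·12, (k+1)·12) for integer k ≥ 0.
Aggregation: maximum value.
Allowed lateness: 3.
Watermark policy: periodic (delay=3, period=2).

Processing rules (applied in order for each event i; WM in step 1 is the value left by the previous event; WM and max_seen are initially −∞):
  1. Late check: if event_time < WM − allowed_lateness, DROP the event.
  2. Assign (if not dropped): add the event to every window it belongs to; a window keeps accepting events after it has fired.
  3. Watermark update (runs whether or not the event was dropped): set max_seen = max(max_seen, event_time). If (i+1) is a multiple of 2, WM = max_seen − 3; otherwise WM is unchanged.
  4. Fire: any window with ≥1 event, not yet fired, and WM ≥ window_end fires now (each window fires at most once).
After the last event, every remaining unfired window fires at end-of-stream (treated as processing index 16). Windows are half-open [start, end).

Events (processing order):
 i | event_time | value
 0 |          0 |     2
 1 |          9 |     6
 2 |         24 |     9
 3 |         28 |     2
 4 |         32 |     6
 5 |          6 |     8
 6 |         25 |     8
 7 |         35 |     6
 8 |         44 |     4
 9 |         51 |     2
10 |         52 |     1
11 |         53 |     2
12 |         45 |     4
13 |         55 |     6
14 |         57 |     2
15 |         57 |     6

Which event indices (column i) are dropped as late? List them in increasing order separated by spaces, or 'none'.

5 6 12

i=0 t=0 v=2: → [0,12); WM=−∞
i=1 t=9 v=6: → [0,12); WM=6
i=2 t=24 v=9: → [24,36); WM=6
i=3 t=28 v=2: → [24,36); WM=25; [0,12) fires=6
i=4 t=32 v=6: → [24,36); WM=25
i=5 t=6 v=8: DROP (t<25-3); WM=29
i=6 t=25 v=8: DROP (t<29-3); WM=29
i=7 t=35 v=6: → [24,36); WM=32
i=8 t=44 v=4: → [36,48); WM=32
i=9 t=51 v=2: → [48,60); WM=48; [24,36) fires=9 [36,48) fires=4
i=10 t=52 v=1: → [48,60); WM=48
i=11 t=53 v=2: → [48,60); WM=50
i=12 t=45 v=4: DROP (t<50-3); WM=50
i=13 t=55 v=6: → [48,60); WM=52
i=14 t=57 v=2: → [48,60); WM=52
i=15 t=57 v=6: → [48,60); WM=54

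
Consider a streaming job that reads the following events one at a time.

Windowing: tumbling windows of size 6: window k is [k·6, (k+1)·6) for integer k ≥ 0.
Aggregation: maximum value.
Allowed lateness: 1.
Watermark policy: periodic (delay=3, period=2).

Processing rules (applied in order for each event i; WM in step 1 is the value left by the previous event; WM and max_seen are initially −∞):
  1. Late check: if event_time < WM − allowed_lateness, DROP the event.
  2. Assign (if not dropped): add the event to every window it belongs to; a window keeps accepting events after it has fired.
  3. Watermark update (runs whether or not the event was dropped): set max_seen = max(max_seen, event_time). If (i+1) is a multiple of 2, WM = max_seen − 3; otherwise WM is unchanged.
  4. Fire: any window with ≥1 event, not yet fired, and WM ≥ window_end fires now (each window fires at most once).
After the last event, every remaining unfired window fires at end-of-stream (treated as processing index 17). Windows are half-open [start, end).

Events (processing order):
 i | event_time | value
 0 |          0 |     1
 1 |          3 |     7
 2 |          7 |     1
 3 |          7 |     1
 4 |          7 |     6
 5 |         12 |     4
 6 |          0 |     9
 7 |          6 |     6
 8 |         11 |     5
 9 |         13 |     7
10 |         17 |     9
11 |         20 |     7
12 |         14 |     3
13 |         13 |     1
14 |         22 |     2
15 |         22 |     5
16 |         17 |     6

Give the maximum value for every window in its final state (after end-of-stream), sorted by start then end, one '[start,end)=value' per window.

[0,6)=7 [6,12)=6 [12,18)=9 [18,24)=7

i=0 t=0 v=1: → [0,6); WM=−∞
i=1 t=3 v=7: → [0,6); WM=0
i=2 t=7 v=1: → [6,12); WM=0
i=3 t=7 v=1: → [6,12); WM=4
i=4 t=7 v=6: → [6,12); WM=4
i=5 t=12 v=4: → [12,18); WM=9; [0,6) fires=7
i=6 t=0 v=9: DROP (t<9-1); WM=9
i=7 t=6 v=6: DROP (t<9-1); WM=9
i=8 t=11 v=5: → [6,12); WM=9
i=9 t=13 v=7: → [12,18); WM=10
i=10 t=17 v=9: → [12,18); WM=10
i=11 t=20 v=7: → [18,24); WM=17; [6,12) fires=6
i=12 t=14 v=3: DROP (t<17-1); WM=17
i=13 t=13 v=1: DROP (t<17-1); WM=17
i=14 t=22 v=2: → [18,24); WM=17
i=15 t=22 v=5: → [18,24); WM=19; [12,18) fires=9
i=16 t=17 v=6: DROP (t<19-1); WM=19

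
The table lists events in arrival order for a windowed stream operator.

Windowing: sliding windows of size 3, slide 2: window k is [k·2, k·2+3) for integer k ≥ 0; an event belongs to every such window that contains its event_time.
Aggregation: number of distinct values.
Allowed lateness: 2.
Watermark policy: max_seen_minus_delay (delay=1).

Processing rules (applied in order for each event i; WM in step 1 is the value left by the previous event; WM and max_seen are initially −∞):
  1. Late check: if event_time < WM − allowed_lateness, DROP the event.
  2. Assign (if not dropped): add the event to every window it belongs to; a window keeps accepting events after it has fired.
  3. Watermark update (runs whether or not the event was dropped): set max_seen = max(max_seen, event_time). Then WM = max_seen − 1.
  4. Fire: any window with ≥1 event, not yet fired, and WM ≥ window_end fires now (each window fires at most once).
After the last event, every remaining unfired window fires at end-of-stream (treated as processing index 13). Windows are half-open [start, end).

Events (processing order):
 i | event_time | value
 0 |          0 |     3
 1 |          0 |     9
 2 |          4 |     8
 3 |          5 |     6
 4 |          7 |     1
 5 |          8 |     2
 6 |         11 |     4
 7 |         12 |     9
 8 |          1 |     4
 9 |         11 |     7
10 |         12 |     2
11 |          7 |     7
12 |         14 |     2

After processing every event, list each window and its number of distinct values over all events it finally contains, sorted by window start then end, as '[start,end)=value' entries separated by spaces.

i=0 t=0 v=3: → [0,3); WM=-1
i=1 t=0 v=9: → [0,3); WM=-1
i=2 t=4 v=8: → [4,7),[2,5); WM=3; [0,3) fires=2
i=3 t=5 v=6: → [4,7); WM=4
i=4 t=7 v=1: → [6,9); WM=6; [2,5) fires=1
i=5 t=8 v=2: → [8,11),[6,9); WM=7; [4,7) fires=2
i=6 t=11 v=4: → [10,13); WM=10; [6,9) fires=2
i=7 t=12 v=9: → [12,15),[10,13); WM=11; [8,11) fires=1
i=8 t=1 v=4: DROP (t<11-2); WM=11
i=9 t=11 v=7: → [10,13); WM=11
i=10 t=12 v=2: → [12,15),[10,13); WM=11
i=11 t=7 v=7: DROP (t<11-2); WM=11
i=12 t=14 v=2: → [14,17),[12,15); WM=13; [10,13) fires=4

[0,3)=2 [2,5)=1 [4,7)=2 [6,9)=2 [8,11)=1 [10,13)=4 [12,15)=2 [14,17)=1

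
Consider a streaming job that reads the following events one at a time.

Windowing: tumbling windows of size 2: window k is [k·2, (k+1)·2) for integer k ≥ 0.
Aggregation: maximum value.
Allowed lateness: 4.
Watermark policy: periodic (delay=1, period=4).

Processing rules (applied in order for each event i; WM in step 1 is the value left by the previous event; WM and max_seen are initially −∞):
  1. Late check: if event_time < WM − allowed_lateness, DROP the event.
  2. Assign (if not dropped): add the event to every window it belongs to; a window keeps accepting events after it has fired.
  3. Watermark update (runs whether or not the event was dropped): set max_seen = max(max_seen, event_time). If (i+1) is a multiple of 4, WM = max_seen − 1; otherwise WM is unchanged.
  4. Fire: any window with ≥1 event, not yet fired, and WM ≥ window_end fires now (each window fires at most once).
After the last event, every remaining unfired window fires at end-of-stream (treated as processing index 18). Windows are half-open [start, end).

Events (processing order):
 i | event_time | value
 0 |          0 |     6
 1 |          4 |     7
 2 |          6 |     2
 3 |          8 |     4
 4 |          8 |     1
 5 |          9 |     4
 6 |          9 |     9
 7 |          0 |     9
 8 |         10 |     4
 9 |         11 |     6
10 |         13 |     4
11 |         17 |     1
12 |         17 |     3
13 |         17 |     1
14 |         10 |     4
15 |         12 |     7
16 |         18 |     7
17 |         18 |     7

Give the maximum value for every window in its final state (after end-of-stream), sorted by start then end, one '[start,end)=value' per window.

i=0 t=0 v=6: → [0,2); WM=−∞
i=1 t=4 v=7: → [4,6); WM=−∞
i=2 t=6 v=2: → [6,8); WM=−∞
i=3 t=8 v=4: → [8,10); WM=7; [0,2) fires=6 [4,6) fires=7
i=4 t=8 v=1: → [8,10); WM=7
i=5 t=9 v=4: → [8,10); WM=7
i=6 t=9 v=9: → [8,10); WM=7
i=7 t=0 v=9: DROP (t<7-4); WM=8; [6,8) fires=2
i=8 t=10 v=4: → [10,12); WM=8
i=9 t=11 v=6: → [10,12); WM=8
i=10 t=13 v=4: → [12,14); WM=8
i=11 t=17 v=1: → [16,18); WM=16; [8,10) fires=9 [10,12) fires=6 [12,14) fires=4
i=12 t=17 v=3: → [16,18); WM=16
i=13 t=17 v=1: → [16,18); WM=16
i=14 t=10 v=4: DROP (t<16-4); WM=16
i=15 t=12 v=7: → [12,14); WM=16
i=16 t=18 v=7: → [18,20); WM=16
i=17 t=18 v=7: → [18,20); WM=16

[0,2)=6 [4,6)=7 [6,8)=2 [8,10)=9 [10,12)=6 [12,14)=7 [16,18)=3 [18,20)=7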